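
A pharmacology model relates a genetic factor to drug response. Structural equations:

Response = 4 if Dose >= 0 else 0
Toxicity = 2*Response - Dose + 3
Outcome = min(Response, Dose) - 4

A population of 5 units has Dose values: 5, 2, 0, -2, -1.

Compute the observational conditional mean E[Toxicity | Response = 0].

Observing Response=0 restricts to units where Response's equation naturally yields 0: Dose ∈ {-2, -1}. In that subpopulation Toxicity = 5, 4, mean 4.5.

4.5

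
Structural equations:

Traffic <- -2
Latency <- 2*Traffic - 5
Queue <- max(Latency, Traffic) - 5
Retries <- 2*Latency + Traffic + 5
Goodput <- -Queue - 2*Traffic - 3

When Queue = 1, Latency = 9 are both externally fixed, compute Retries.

The joint intervention fixes Queue = 1, Latency = 9, removing each variable's own equation.
Retries = 2*Latency + Traffic + 5  [with Latency=9, Traffic=-2]  = 21

21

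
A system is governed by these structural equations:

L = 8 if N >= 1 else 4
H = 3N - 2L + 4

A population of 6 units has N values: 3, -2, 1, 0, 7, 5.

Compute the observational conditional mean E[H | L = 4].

-7

Conditioning on L=4 selects the 2 unit(s) with N ∈ {-2, 0}. Their H values: -10, -4. Mean = -7.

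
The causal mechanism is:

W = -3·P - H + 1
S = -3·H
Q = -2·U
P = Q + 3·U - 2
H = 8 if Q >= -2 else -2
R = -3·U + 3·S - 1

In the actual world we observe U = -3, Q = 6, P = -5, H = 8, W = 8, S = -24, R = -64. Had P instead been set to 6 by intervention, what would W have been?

do(P=6) replaces the equation P = Q + 3·U - 2 with the constant P = 6.
Q = -2·U  [with U=-3]  = 6
H = 8 if Q >= -2 else -2  [with Q=6]  = 8
W = -3·P - H + 1  [with P=6, H=8]  = -25

-25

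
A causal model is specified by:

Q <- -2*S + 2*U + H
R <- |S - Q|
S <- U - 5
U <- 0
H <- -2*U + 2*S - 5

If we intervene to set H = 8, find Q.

The intervention breaks the incoming arrows to H: H <- -2*U + 2*S - 5 no longer applies, and H = 8.
S = U - 5  [with U=0]  = -5
Q = -2*S + 2*U + H  [with S=-5, U=0, H=8]  = 18

18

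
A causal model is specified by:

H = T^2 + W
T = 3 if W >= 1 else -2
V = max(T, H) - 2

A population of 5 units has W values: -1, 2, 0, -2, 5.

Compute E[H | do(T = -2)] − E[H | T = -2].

1.8

The intervention sets T=-2 in all 5 units regardless of W. Recomputing H per unit gives 3, 6, 4, 2, 9; average 4.8.
Observing T=-2 restricts to units where T's equation naturally yields -2: W ∈ {-1, 0, -2}. In that subpopulation H = 3, 4, 2, mean 3.
Difference = 4.8 − 3 = 1.8.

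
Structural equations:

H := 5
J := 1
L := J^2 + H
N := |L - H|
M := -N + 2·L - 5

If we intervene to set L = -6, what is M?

-28

do(L=-6) replaces the equation L := J^2 + H with the constant L = -6.
N = |L - H|  [with L=-6, H=5]  = 11
M = -N + 2·L - 5  [with N=11, L=-6]  = -28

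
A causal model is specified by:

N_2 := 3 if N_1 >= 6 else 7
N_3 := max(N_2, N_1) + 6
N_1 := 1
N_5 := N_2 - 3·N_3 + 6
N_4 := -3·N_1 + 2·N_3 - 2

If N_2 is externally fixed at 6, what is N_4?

19

Under do(N_2=6), the mechanism N_2 := 3 if N_1 >= 6 else 7 is discarded; N_2 is fixed at 6.
N_3 = max(N_2, N_1) + 6  [with N_2=6, N_1=1]  = 12
N_4 = -3·N_1 + 2·N_3 - 2  [with N_1=1, N_3=12]  = 19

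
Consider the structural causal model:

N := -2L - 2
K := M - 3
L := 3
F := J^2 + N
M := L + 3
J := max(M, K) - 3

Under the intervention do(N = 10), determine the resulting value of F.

Under do(N=10), the mechanism N := -2L - 2 is discarded; N is fixed at 10.
M = L + 3  [with L=3]  = 6
K = M - 3  [with M=6]  = 3
J = max(M, K) - 3  [with M=6, K=3]  = 3
F = J^2 + N  [with J=3, N=10]  = 19

19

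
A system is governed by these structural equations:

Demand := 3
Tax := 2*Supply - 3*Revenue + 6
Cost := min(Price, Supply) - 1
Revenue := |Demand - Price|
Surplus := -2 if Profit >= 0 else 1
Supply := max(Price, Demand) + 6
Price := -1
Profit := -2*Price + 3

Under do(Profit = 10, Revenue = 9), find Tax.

-3

Setting Profit = 10, Revenue = 9 by intervention discards those variables' equations.
Supply = max(Price, Demand) + 6  [with Price=-1, Demand=3]  = 9
Tax = 2*Supply - 3*Revenue + 6  [with Supply=9, Revenue=9]  = -3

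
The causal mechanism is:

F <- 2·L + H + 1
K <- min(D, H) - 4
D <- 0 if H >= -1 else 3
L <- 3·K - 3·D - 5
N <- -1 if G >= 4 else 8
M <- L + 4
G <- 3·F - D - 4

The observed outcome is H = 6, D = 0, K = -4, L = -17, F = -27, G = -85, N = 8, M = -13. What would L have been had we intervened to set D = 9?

-26

Under do(D=9), the mechanism D <- 0 if H >= -1 else 3 is discarded; D is fixed at 9.
K = min(D, H) - 4  [with D=9, H=6]  = 2
L = 3·K - 3·D - 5  [with K=2, D=9]  = -26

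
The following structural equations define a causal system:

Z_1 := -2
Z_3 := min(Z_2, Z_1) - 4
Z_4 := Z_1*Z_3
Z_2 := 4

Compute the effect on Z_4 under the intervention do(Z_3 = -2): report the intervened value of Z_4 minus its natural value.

The intervention breaks the incoming arrows to Z_3: Z_3 := min(Z_2, Z_1) - 4 no longer applies, and Z_3 = -2.
Z_4 = Z_1*Z_3  [with Z_1=-2, Z_3=-2]  = 4
Without intervention: Z_3 = min(Z_2, Z_1) - 4  [with Z_2=4, Z_1=-2]  = -6; Z_4 = Z_1*Z_3  [with Z_1=-2, Z_3=-6]  = 12.
Change = 4 − 12 = -8.

-8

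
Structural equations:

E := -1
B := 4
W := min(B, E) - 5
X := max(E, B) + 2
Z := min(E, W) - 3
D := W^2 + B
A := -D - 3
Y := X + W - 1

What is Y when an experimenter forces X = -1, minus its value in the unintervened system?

do(X=-1) replaces the equation X := max(E, B) + 2 with the constant X = -1.
W = min(B, E) - 5  [with B=4, E=-1]  = -6
Y = X + W - 1  [with X=-1, W=-6]  = -8
Without intervention: W = min(B, E) - 5  [with B=4, E=-1]  = -6; X = max(E, B) + 2  [with E=-1, B=4]  = 6; Y = X + W - 1  [with X=6, W=-6]  = -1.
Change = -8 − (-1) = -7.

-7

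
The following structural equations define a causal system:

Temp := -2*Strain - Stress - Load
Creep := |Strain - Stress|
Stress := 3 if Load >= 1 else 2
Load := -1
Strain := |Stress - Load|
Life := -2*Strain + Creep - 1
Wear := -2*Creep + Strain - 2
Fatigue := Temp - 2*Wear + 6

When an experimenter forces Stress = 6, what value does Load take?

-1

Under do(Stress=6), the mechanism Stress := 3 if Load >= 1 else 2 is discarded; Stress is fixed at 6.
Load is not downstream of the intervention, so its value is determined by the original equations.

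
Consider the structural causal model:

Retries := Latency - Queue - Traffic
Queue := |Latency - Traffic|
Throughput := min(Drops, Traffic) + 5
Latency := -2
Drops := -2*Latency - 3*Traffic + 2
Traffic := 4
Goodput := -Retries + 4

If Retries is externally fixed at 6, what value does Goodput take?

-2

Under do(Retries=6), the mechanism Retries := Latency - Queue - Traffic is discarded; Retries is fixed at 6.
Goodput = -Retries + 4  [with Retries=6]  = -2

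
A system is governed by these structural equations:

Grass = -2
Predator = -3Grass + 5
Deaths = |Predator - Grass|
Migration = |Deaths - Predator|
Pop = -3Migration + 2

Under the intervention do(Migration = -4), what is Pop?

Intervening sets Migration = -4 and removes its equation (Migration = |Deaths - Predator|).
Pop = -3Migration + 2  [with Migration=-4]  = 14

14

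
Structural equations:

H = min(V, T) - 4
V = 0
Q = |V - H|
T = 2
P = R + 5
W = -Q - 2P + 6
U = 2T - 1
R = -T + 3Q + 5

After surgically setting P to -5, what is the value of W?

do(P=-5) replaces the equation P = R + 5 with the constant P = -5.
H = min(V, T) - 4  [with V=0, T=2]  = -4
Q = |V - H|  [with V=0, H=-4]  = 4
W = -Q - 2P + 6  [with Q=4, P=-5]  = 12

12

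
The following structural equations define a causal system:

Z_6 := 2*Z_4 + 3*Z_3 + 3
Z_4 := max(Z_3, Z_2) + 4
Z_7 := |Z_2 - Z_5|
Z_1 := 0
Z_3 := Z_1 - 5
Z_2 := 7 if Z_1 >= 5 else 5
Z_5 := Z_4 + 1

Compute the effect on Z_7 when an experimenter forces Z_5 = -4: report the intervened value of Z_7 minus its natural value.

Under do(Z_5=-4), the mechanism Z_5 := Z_4 + 1 is discarded; Z_5 is fixed at -4.
Z_2 = 7 if Z_1 >= 5 else 5  [with Z_1=0]  = 5
Z_7 = |Z_2 - Z_5|  [with Z_2=5, Z_5=-4]  = 9
Without intervention: Z_2 = 7 if Z_1 >= 5 else 5  [with Z_1=0]  = 5; Z_3 = Z_1 - 5  [with Z_1=0]  = -5; Z_4 = max(Z_3, Z_2) + 4  [with Z_3=-5, Z_2=5]  = 9; Z_5 = Z_4 + 1  [with Z_4=9]  = 10; Z_7 = |Z_2 - Z_5|  [with Z_2=5, Z_5=10]  = 5.
Change = 9 − 5 = 4.

4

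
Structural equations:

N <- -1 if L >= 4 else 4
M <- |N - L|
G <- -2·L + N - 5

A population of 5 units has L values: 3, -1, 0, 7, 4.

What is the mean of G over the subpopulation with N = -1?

-17

Conditioning on N=-1 selects the 2 unit(s) with L ∈ {7, 4}. Their G values: -20, -14. Mean = -17.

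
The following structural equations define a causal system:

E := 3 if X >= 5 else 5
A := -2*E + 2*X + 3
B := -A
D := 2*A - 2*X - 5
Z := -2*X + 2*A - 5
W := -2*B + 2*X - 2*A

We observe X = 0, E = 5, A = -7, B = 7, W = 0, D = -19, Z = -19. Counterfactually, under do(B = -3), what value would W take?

Intervening sets B = -3 and removes its equation (B := -A).
E = 3 if X >= 5 else 5  [with X=0]  = 5
A = -2*E + 2*X + 3  [with E=5, X=0]  = -7
W = -2*B + 2*X - 2*A  [with B=-3, X=0, A=-7]  = 20

20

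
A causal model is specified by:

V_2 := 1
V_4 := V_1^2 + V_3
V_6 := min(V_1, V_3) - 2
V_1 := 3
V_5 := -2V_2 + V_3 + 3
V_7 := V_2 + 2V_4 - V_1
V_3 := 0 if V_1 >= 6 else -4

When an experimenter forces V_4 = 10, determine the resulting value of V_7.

The intervention breaks the incoming arrows to V_4: V_4 := V_1^2 + V_3 no longer applies, and V_4 = 10.
V_7 = V_2 + 2V_4 - V_1  [with V_2=1, V_4=10, V_1=3]  = 18

18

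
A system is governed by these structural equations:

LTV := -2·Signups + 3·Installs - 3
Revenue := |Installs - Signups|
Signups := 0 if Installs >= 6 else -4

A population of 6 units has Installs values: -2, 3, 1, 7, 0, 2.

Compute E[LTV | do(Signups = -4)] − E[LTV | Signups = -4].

Every unit gets Signups=-4 under the intervention. LTV values become -1, 14, 8, 26, 5, 11; E[LTV|do(Signups=-4)] = 10.5.
Conditioning on Signups=-4 selects the 5 unit(s) with Installs ∈ {-2, 3, 1, 0, 2}. Their LTV values: -1, 14, 8, 5, 11. Mean = 7.4.
Difference = 10.5 − 7.4 = 3.1.

3.1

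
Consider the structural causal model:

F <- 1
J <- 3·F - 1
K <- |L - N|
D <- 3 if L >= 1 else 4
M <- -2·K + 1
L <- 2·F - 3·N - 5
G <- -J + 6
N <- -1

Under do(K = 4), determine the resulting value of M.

do(K=4) replaces the equation K <- |L - N| with the constant K = 4.
M = -2·K + 1  [with K=4]  = -7

-7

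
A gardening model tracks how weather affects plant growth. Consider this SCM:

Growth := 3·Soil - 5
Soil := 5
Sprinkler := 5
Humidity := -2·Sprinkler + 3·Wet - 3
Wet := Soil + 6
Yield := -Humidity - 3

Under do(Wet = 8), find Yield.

-14

The intervention breaks the incoming arrows to Wet: Wet := Soil + 6 no longer applies, and Wet = 8.
Humidity = -2·Sprinkler + 3·Wet - 3  [with Sprinkler=5, Wet=8]  = 11
Yield = -Humidity - 3  [with Humidity=11]  = -14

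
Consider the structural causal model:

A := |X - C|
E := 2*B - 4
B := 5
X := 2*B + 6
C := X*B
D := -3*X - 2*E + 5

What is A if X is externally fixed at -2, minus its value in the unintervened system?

-56

Under do(X=-2), the mechanism X := 2*B + 6 is discarded; X is fixed at -2.
C = X*B  [with X=-2, B=5]  = -10
A = |X - C|  [with X=-2, C=-10]  = 8
Without intervention: X = 2*B + 6  [with B=5]  = 16; C = X*B  [with X=16, B=5]  = 80; A = |X - C|  [with X=16, C=80]  = 64.
Change = 8 − 64 = -56.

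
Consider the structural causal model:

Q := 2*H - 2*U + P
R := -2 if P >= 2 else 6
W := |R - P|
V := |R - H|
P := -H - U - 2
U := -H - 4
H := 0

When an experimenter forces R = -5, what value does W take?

7

Intervening sets R = -5 and removes its equation (R := -2 if P >= 2 else 6).
U = -H - 4  [with H=0]  = -4
P = -H - U - 2  [with H=0, U=-4]  = 2
W = |R - P|  [with R=-5, P=2]  = 7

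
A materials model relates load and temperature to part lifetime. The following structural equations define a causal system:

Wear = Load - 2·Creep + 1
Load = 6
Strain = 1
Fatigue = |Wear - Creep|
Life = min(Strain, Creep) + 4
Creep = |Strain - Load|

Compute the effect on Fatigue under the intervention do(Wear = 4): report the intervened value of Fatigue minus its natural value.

Intervening sets Wear = 4 and removes its equation (Wear = Load - 2·Creep + 1).
Creep = |Strain - Load|  [with Strain=1, Load=6]  = 5
Fatigue = |Wear - Creep|  [with Wear=4, Creep=5]  = 1
Without intervention: Creep = |Strain - Load|  [with Strain=1, Load=6]  = 5; Wear = Load - 2·Creep + 1  [with Load=6, Creep=5]  = -3; Fatigue = |Wear - Creep|  [with Wear=-3, Creep=5]  = 8.
Change = 1 − 8 = -7.

-7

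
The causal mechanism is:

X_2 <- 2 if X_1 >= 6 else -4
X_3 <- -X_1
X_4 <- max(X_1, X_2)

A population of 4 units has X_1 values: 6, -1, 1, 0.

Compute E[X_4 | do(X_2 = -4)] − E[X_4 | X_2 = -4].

Every unit gets X_2=-4 under the intervention. X_4 values become 6, -1, 1, 0; E[X_4|do(X_2=-4)] = 1.5.
Observing X_2=-4 restricts to units where X_2's equation naturally yields -4: X_1 ∈ {-1, 1, 0}. In that subpopulation X_4 = -1, 1, 0, mean 0.
Difference = 1.5 − 0 = 1.5.

1.5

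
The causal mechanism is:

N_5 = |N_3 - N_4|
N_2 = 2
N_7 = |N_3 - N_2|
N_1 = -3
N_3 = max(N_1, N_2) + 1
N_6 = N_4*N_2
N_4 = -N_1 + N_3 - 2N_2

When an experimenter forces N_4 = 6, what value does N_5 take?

Intervening sets N_4 = 6 and removes its equation (N_4 = -N_1 + N_3 - 2N_2).
N_3 = max(N_1, N_2) + 1  [with N_1=-3, N_2=2]  = 3
N_5 = |N_3 - N_4|  [with N_3=3, N_4=6]  = 3

3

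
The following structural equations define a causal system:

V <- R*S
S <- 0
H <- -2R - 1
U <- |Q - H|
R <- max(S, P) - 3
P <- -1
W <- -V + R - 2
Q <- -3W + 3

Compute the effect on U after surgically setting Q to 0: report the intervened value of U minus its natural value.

do(Q=0) replaces the equation Q <- -3W + 3 with the constant Q = 0.
R = max(S, P) - 3  [with S=0, P=-1]  = -3
H = -2R - 1  [with R=-3]  = 5
U = |Q - H|  [with Q=0, H=5]  = 5
Without intervention: R = max(S, P) - 3  [with S=0, P=-1]  = -3; V = R*S  [with R=-3, S=0]  = 0; W = -V + R - 2  [with V=0, R=-3]  = -5; H = -2R - 1  [with R=-3]  = 5; Q = -3W + 3  [with W=-5]  = 18; U = |Q - H|  [with Q=18, H=5]  = 13.
Change = 5 − 13 = -8.

-8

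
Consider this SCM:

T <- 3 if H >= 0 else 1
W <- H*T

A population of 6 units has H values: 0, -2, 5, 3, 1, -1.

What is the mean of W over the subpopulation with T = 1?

E[W|T=1] averages over only the 2 units with T=1 (H = -2, -1): W = -2, -1, mean -1.5.

-1.5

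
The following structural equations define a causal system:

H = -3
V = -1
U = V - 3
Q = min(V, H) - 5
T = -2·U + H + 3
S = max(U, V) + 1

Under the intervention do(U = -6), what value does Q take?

The intervention breaks the incoming arrows to U: U = V - 3 no longer applies, and U = -6.
Q is not downstream of the intervention, so its value is determined by the original equations.
Q = min(V, H) - 5  [with V=-1, H=-3]  = -8

-8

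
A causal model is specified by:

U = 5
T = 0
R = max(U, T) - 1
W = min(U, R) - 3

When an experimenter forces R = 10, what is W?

2

The intervention breaks the incoming arrows to R: R = max(U, T) - 1 no longer applies, and R = 10.
W = min(U, R) - 3  [with U=5, R=10]  = 2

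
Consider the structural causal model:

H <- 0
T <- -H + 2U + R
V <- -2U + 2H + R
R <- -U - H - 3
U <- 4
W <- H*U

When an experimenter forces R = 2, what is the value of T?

do(R=2) replaces the equation R <- -U - H - 3 with the constant R = 2.
T = -H + 2U + R  [with H=0, U=4, R=2]  = 10

10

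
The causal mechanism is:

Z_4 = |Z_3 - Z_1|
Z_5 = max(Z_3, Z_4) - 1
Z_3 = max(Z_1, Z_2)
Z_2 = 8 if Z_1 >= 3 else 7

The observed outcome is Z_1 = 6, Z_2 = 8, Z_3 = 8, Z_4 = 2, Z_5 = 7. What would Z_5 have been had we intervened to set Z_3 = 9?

do(Z_3=9) replaces the equation Z_3 = max(Z_1, Z_2) with the constant Z_3 = 9.
Z_4 = |Z_3 - Z_1|  [with Z_3=9, Z_1=6]  = 3
Z_5 = max(Z_3, Z_4) - 1  [with Z_3=9, Z_4=3]  = 8

8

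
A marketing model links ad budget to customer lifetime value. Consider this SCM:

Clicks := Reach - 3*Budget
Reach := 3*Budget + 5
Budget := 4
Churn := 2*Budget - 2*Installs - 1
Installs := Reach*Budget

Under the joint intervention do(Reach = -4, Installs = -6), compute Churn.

Setting Reach = -4, Installs = -6 by intervention discards those variables' equations.
Churn = 2*Budget - 2*Installs - 1  [with Budget=4, Installs=-6]  = 19

19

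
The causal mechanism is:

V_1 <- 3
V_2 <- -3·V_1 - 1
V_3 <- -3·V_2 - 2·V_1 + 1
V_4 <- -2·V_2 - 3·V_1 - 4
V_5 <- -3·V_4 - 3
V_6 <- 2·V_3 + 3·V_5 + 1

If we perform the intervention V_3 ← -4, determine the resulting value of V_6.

The intervention breaks the incoming arrows to V_3: V_3 <- -3·V_2 - 2·V_1 + 1 no longer applies, and V_3 = -4.
V_2 = -3·V_1 - 1  [with V_1=3]  = -10
V_4 = -2·V_2 - 3·V_1 - 4  [with V_2=-10, V_1=3]  = 7
V_5 = -3·V_4 - 3  [with V_4=7]  = -24
V_6 = 2·V_3 + 3·V_5 + 1  [with V_3=-4, V_5=-24]  = -79

-79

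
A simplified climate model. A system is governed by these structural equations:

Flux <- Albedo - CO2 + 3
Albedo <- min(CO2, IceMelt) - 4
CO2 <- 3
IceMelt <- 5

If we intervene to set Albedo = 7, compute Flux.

The intervention breaks the incoming arrows to Albedo: Albedo <- min(CO2, IceMelt) - 4 no longer applies, and Albedo = 7.
Flux = Albedo - CO2 + 3  [with Albedo=7, CO2=3]  = 7

7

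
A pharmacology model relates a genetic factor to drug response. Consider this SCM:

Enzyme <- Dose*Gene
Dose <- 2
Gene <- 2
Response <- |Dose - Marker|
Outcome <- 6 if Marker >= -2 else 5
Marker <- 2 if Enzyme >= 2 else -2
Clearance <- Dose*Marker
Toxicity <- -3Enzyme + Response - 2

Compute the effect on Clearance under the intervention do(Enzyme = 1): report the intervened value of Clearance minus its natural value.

The intervention breaks the incoming arrows to Enzyme: Enzyme <- Dose*Gene no longer applies, and Enzyme = 1.
Marker = 2 if Enzyme >= 2 else -2  [with Enzyme=1]  = -2
Clearance = Dose*Marker  [with Dose=2, Marker=-2]  = -4
Without intervention: Enzyme = Dose*Gene  [with Dose=2, Gene=2]  = 4; Marker = 2 if Enzyme >= 2 else -2  [with Enzyme=4]  = 2; Clearance = Dose*Marker  [with Dose=2, Marker=2]  = 4.
Change = -4 − 4 = -8.

-8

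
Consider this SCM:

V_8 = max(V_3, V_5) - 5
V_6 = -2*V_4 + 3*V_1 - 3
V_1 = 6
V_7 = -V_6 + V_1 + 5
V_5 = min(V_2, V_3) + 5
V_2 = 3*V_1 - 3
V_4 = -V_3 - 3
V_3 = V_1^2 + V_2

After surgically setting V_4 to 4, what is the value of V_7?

4

The intervention breaks the incoming arrows to V_4: V_4 = -V_3 - 3 no longer applies, and V_4 = 4.
V_6 = -2*V_4 + 3*V_1 - 3  [with V_4=4, V_1=6]  = 7
V_7 = -V_6 + V_1 + 5  [with V_6=7, V_1=6]  = 4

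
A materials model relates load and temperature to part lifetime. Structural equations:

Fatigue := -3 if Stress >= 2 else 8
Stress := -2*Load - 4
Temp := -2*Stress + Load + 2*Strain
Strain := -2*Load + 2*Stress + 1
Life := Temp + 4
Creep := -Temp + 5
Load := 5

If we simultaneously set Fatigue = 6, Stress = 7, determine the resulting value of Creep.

4

The joint intervention fixes Fatigue = 6, Stress = 7, removing each variable's own equation.
Strain = -2*Load + 2*Stress + 1  [with Load=5, Stress=7]  = 5
Temp = -2*Stress + Load + 2*Strain  [with Stress=7, Load=5, Strain=5]  = 1
Creep = -Temp + 5  [with Temp=1]  = 4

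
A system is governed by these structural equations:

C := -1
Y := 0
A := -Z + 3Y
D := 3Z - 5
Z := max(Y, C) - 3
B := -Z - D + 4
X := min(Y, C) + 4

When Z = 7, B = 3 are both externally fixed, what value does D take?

16

Setting Z = 7, B = 3 by intervention discards those variables' equations.
D = 3Z - 5  [with Z=7]  = 16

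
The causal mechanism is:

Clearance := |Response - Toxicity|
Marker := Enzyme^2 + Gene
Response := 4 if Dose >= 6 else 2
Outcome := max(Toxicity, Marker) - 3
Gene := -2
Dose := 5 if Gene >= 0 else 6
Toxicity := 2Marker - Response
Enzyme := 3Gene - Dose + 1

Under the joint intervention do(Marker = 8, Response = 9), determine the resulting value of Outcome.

5

The joint intervention fixes Marker = 8, Response = 9, removing each variable's own equation.
Toxicity = 2Marker - Response  [with Marker=8, Response=9]  = 7
Outcome = max(Toxicity, Marker) - 3  [with Toxicity=7, Marker=8]  = 5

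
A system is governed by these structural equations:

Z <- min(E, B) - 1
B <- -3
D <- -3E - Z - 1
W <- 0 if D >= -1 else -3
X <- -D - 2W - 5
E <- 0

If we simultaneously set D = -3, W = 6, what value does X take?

-14

The joint intervention fixes D = -3, W = 6, removing each variable's own equation.
X = -D - 2W - 5  [with D=-3, W=6]  = -14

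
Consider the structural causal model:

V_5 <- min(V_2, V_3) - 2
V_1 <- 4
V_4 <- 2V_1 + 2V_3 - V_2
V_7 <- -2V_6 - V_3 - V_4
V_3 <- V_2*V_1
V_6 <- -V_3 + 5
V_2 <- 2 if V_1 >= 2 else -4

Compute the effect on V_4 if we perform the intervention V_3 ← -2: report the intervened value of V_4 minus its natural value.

-20

The intervention breaks the incoming arrows to V_3: V_3 <- V_2*V_1 no longer applies, and V_3 = -2.
V_2 = 2 if V_1 >= 2 else -4  [with V_1=4]  = 2
V_4 = 2V_1 + 2V_3 - V_2  [with V_1=4, V_3=-2, V_2=2]  = 2
Without intervention: V_2 = 2 if V_1 >= 2 else -4  [with V_1=4]  = 2; V_3 = V_2*V_1  [with V_2=2, V_1=4]  = 8; V_4 = 2V_1 + 2V_3 - V_2  [with V_1=4, V_3=8, V_2=2]  = 22.
Change = 2 − 22 = -20.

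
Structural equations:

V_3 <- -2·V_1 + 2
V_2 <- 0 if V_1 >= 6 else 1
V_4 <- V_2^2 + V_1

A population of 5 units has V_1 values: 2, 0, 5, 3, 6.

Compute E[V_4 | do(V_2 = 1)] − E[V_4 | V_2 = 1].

0.7

Under do(V_2=1), V_2's equation is replaced by V_2=1 for every unit. Per-unit V_4: 3, 1, 6, 4, 7. Mean = 4.2.
Observing V_2=1 restricts to units where V_2's equation naturally yields 1: V_1 ∈ {2, 0, 5, 3}. In that subpopulation V_4 = 3, 1, 6, 4, mean 3.5.
Difference = 4.2 − 3.5 = 0.7.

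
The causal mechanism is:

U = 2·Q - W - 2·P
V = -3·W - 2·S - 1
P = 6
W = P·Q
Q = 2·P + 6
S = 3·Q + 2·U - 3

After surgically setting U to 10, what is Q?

The intervention breaks the incoming arrows to U: U = 2·Q - W - 2·P no longer applies, and U = 10.
Since Q is not a descendant of the intervened variable, it is unaffected.
Q = 2·P + 6  [with P=6]  = 18

18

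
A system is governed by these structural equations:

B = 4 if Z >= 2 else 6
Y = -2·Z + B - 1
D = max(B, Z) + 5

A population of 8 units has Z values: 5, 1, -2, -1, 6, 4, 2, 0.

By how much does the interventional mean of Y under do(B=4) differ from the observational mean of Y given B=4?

Under do(B=4), B's equation is replaced by B=4 for every unit. Per-unit Y: -7, 1, 7, 5, -9, -5, -1, 3. Mean = -0.75.
Conditioning on B=4 selects the 4 unit(s) with Z ∈ {5, 6, 4, 2}. Their Y values: -7, -9, -5, -1. Mean = -5.5.
Difference = -0.75 − (-5.5) = 4.75.

4.75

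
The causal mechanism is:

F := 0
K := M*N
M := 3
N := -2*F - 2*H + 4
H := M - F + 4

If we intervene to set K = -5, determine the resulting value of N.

-10

The intervention breaks the incoming arrows to K: K := M*N no longer applies, and K = -5.
Since N is not a descendant of the intervened variable, it is unaffected.
H = M - F + 4  [with M=3, F=0]  = 7
N = -2*F - 2*H + 4  [with F=0, H=7]  = -10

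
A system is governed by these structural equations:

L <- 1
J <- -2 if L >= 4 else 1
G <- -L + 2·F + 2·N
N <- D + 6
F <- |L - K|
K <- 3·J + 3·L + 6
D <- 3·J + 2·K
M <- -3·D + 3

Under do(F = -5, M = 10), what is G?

Under do(F = -5, M = 10), each intervened variable's structural equation is replaced by its fixed value.
J = -2 if L >= 4 else 1  [with L=1]  = 1
K = 3·J + 3·L + 6  [with J=1, L=1]  = 12
D = 3·J + 2·K  [with J=1, K=12]  = 27
N = D + 6  [with D=27]  = 33
G = -L + 2·F + 2·N  [with L=1, F=-5, N=33]  = 55

55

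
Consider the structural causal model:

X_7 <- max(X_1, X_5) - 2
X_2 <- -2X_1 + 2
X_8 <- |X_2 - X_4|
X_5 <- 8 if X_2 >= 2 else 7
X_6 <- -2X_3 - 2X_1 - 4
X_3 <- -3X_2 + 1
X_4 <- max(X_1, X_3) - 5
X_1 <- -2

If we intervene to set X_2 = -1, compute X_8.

do(X_2=-1) replaces the equation X_2 <- -2X_1 + 2 with the constant X_2 = -1.
X_3 = -3X_2 + 1  [with X_2=-1]  = 4
X_4 = max(X_1, X_3) - 5  [with X_1=-2, X_3=4]  = -1
X_8 = |X_2 - X_4|  [with X_2=-1, X_4=-1]  = 0

0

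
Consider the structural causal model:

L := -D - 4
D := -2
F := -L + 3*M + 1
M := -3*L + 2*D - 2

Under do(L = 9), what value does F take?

Under do(L=9), the mechanism L := -D - 4 is discarded; L is fixed at 9.
M = -3*L + 2*D - 2  [with L=9, D=-2]  = -33
F = -L + 3*M + 1  [with L=9, M=-33]  = -107

-107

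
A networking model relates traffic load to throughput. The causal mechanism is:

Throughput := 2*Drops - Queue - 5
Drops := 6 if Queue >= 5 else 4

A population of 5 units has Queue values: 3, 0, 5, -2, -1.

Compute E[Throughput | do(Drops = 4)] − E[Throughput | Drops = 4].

-1

The intervention sets Drops=4 in all 5 units regardless of Queue. Recomputing Throughput per unit gives 0, 3, -2, 5, 4; average 2.
E[Throughput|Drops=4] averages over only the 4 units with Drops=4 (Queue = 3, 0, -2, -1): Throughput = 0, 3, 5, 4, mean 3.
Difference = 2 − 3 = -1.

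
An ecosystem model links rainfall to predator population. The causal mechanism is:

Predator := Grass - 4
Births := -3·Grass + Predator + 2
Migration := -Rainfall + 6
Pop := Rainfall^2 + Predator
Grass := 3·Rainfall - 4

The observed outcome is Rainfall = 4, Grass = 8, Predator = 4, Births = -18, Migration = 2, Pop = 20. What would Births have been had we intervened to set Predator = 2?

-20

The intervention breaks the incoming arrows to Predator: Predator := Grass - 4 no longer applies, and Predator = 2.
Grass = 3·Rainfall - 4  [with Rainfall=4]  = 8
Births = -3·Grass + Predator + 2  [with Grass=8, Predator=2]  = -20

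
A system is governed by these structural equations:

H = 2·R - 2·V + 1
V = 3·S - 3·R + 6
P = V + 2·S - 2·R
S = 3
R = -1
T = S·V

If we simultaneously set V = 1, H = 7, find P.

9

Setting V = 1, H = 7 by intervention discards those variables' equations.
P = V + 2·S - 2·R  [with V=1, S=3, R=-1]  = 9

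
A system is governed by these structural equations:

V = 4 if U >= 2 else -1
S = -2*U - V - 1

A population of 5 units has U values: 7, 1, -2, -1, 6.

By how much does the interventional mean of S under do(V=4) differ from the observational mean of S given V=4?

do(V=4) breaks V's dependence on U. With V=4 fixed, S across the units is -19, -7, -1, -3, -17, mean -9.4.
Observing V=4 restricts to units where V's equation naturally yields 4: U ∈ {7, 6}. In that subpopulation S = -19, -17, mean -18.
Difference = -9.4 − (-18) = 8.6.

8.6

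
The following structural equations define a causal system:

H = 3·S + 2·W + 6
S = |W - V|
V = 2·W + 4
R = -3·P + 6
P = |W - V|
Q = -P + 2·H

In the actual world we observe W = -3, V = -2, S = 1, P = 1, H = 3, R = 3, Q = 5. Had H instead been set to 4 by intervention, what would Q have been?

Under do(H=4), the mechanism H = 3·S + 2·W + 6 is discarded; H is fixed at 4.
V = 2·W + 4  [with W=-3]  = -2
P = |W - V|  [with W=-3, V=-2]  = 1
Q = -P + 2·H  [with P=1, H=4]  = 7

7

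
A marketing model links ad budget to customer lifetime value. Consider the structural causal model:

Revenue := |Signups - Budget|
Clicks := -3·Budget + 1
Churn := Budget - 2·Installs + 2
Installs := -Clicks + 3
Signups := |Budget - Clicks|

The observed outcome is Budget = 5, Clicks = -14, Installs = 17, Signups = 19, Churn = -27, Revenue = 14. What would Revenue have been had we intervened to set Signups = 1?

4

Under do(Signups=1), the mechanism Signups := |Budget - Clicks| is discarded; Signups is fixed at 1.
Revenue = |Signups - Budget|  [with Signups=1, Budget=5]  = 4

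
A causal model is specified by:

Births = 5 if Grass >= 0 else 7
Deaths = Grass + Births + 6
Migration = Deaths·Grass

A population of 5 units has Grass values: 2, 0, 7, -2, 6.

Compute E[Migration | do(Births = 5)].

The intervention sets Births=5 in all 5 units regardless of Grass. Recomputing Migration per unit gives 26, 0, 126, -18, 102; average 47.2.

47.2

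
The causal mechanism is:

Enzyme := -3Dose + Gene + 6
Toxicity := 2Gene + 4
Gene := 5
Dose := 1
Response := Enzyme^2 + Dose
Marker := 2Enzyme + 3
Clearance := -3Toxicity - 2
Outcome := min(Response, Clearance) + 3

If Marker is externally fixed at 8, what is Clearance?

-44

The intervention breaks the incoming arrows to Marker: Marker := 2Enzyme + 3 no longer applies, and Marker = 8.
No directed path runs from Marker to Clearance, so Clearance keeps its natural value.
Toxicity = 2Gene + 4  [with Gene=5]  = 14
Clearance = -3Toxicity - 2  [with Toxicity=14]  = -44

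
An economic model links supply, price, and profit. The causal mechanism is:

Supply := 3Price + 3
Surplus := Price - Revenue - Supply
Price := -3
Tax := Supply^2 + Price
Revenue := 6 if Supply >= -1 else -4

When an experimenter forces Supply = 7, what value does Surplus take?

do(Supply=7) replaces the equation Supply := 3Price + 3 with the constant Supply = 7.
Revenue = 6 if Supply >= -1 else -4  [with Supply=7]  = 6
Surplus = Price - Revenue - Supply  [with Price=-3, Revenue=6, Supply=7]  = -16

-16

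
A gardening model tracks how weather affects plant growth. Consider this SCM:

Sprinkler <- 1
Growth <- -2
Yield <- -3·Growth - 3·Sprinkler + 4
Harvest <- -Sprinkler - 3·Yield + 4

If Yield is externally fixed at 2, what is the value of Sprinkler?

Under do(Yield=2), the mechanism Yield <- -3·Growth - 3·Sprinkler + 4 is discarded; Yield is fixed at 2.
Sprinkler is not downstream of the intervention, so its value is determined by the original equations.

1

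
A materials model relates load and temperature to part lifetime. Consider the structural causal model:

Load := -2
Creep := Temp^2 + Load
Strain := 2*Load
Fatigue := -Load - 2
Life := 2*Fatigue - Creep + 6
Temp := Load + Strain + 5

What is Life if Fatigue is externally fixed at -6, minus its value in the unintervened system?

-12

The intervention breaks the incoming arrows to Fatigue: Fatigue := -Load - 2 no longer applies, and Fatigue = -6.
Strain = 2*Load  [with Load=-2]  = -4
Temp = Load + Strain + 5  [with Load=-2, Strain=-4]  = -1
Creep = Temp^2 + Load  [with Temp=-1, Load=-2]  = -1
Life = 2*Fatigue - Creep + 6  [with Fatigue=-6, Creep=-1]  = -5
Without intervention: Strain = 2*Load  [with Load=-2]  = -4; Temp = Load + Strain + 5  [with Load=-2, Strain=-4]  = -1; Creep = Temp^2 + Load  [with Temp=-1, Load=-2]  = -1; Fatigue = -Load - 2  [with Load=-2]  = 0; Life = 2*Fatigue - Creep + 6  [with Fatigue=0, Creep=-1]  = 7.
Change = -5 − 7 = -12.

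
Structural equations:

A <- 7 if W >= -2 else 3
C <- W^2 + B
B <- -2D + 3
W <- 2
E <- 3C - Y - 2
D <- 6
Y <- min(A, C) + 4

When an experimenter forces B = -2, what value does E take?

The intervention breaks the incoming arrows to B: B <- -2D + 3 no longer applies, and B = -2.
C = W^2 + B  [with W=2, B=-2]  = 2
A = 7 if W >= -2 else 3  [with W=2]  = 7
Y = min(A, C) + 4  [with A=7, C=2]  = 6
E = 3C - Y - 2  [with C=2, Y=6]  = -2

-2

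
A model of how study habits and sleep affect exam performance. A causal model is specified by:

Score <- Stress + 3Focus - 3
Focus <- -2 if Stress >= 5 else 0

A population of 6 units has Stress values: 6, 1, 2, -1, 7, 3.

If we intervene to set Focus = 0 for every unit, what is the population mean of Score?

0

Every unit gets Focus=0 under the intervention. Score values become 3, -2, -1, -4, 4, 0; E[Score|do(Focus=0)] = 0.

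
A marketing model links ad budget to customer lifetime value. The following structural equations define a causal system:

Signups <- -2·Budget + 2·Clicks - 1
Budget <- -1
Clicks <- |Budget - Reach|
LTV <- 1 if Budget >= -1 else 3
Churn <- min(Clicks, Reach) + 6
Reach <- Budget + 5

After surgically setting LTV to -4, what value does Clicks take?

do(LTV=-4) replaces the equation LTV <- 1 if Budget >= -1 else 3 with the constant LTV = -4.
Clicks is not downstream of the intervention, so its value is determined by the original equations.
Reach = Budget + 5  [with Budget=-1]  = 4
Clicks = |Budget - Reach|  [with Budget=-1, Reach=4]  = 5

5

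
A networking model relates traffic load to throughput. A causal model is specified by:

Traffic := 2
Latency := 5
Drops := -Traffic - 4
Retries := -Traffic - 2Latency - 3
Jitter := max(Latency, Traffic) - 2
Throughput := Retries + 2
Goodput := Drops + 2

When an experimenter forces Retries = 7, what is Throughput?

Under do(Retries=7), the mechanism Retries := -Traffic - 2Latency - 3 is discarded; Retries is fixed at 7.
Throughput = Retries + 2  [with Retries=7]  = 9

9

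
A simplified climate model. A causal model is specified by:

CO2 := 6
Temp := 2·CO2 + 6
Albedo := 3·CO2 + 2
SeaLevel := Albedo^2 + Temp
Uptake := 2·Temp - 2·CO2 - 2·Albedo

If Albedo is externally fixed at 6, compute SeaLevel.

54

The intervention breaks the incoming arrows to Albedo: Albedo := 3·CO2 + 2 no longer applies, and Albedo = 6.
Temp = 2·CO2 + 6  [with CO2=6]  = 18
SeaLevel = Albedo^2 + Temp  [with Albedo=6, Temp=18]  = 54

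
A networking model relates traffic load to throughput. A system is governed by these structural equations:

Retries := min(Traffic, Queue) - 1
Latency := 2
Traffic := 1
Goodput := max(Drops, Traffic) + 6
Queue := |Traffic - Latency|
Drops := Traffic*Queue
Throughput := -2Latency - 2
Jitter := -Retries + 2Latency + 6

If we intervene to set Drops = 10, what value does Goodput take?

16

do(Drops=10) replaces the equation Drops := Traffic*Queue with the constant Drops = 10.
Goodput = max(Drops, Traffic) + 6  [with Drops=10, Traffic=1]  = 16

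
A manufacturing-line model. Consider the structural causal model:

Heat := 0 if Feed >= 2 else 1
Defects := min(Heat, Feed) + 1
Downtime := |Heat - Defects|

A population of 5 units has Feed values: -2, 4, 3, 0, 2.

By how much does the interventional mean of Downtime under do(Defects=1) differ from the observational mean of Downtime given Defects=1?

-0.15

do(Defects=1) breaks Defects's dependence on Feed. With Defects=1 fixed, Downtime across the units is 0, 1, 1, 0, 1, mean 0.6.
Observing Defects=1 restricts to units where Defects's equation naturally yields 1: Feed ∈ {4, 3, 0, 2}. In that subpopulation Downtime = 1, 1, 0, 1, mean 0.75.
Difference = 0.6 − 0.75 = -0.15.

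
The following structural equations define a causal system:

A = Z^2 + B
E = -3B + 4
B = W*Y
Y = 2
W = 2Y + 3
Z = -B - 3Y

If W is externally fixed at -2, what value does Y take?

Under do(W=-2), the mechanism W = 2Y + 3 is discarded; W is fixed at -2.
Y is not downstream of the intervention, so its value is determined by the original equations.

2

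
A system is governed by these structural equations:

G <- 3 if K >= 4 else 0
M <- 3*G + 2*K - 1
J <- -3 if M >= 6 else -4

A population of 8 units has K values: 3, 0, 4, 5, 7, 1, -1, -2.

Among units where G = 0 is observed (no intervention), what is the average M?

-0.6

E[M|G=0] averages over only the 5 units with G=0 (K = 3, 0, 1, -1, -2): M = 5, -1, 1, -3, -5, mean -0.6.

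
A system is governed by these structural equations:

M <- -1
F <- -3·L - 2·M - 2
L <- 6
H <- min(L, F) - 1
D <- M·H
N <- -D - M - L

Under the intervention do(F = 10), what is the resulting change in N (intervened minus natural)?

24

The intervention breaks the incoming arrows to F: F <- -3·L - 2·M - 2 no longer applies, and F = 10.
H = min(L, F) - 1  [with L=6, F=10]  = 5
D = M·H  [with M=-1, H=5]  = -5
N = -D - M - L  [with D=-5, M=-1, L=6]  = 0
Without intervention: F = -3·L - 2·M - 2  [with L=6, M=-1]  = -18; H = min(L, F) - 1  [with L=6, F=-18]  = -19; D = M·H  [with M=-1, H=-19]  = 19; N = -D - M - L  [with D=19, M=-1, L=6]  = -24.
Change = 0 − (-24) = 24.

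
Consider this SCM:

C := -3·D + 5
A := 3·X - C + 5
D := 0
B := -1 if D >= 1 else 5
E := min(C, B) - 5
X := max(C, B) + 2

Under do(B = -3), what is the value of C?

5

The intervention breaks the incoming arrows to B: B := -1 if D >= 1 else 5 no longer applies, and B = -3.
Since C is not a descendant of the intervened variable, it is unaffected.
C = -3·D + 5  [with D=0]  = 5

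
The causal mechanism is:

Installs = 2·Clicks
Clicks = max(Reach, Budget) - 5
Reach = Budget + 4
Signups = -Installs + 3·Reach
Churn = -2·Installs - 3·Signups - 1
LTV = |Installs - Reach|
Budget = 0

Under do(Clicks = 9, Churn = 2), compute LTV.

Under do(Clicks = 9, Churn = 2), each intervened variable's structural equation is replaced by its fixed value.
Reach = Budget + 4  [with Budget=0]  = 4
Installs = 2·Clicks  [with Clicks=9]  = 18
LTV = |Installs - Reach|  [with Installs=18, Reach=4]  = 14

14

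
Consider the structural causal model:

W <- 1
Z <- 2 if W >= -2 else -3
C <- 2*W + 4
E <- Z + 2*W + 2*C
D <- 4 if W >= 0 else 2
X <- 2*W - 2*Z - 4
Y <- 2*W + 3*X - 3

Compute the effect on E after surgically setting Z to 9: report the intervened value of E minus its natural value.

7

Under do(Z=9), the mechanism Z <- 2 if W >= -2 else -3 is discarded; Z is fixed at 9.
C = 2*W + 4  [with W=1]  = 6
E = Z + 2*W + 2*C  [with Z=9, W=1, C=6]  = 23
Without intervention: Z = 2 if W >= -2 else -3  [with W=1]  = 2; C = 2*W + 4  [with W=1]  = 6; E = Z + 2*W + 2*C  [with Z=2, W=1, C=6]  = 16.
Change = 23 − 16 = 7.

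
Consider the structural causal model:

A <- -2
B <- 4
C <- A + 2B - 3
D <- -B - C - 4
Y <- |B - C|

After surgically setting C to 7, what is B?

4

Under do(C=7), the mechanism C <- A + 2B - 3 is discarded; C is fixed at 7.
Since B is not a descendant of the intervened variable, it is unaffected.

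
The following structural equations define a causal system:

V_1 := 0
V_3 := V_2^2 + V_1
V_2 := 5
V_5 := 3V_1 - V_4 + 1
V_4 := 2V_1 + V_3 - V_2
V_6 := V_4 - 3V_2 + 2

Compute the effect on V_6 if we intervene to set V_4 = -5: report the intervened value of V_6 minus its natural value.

Under do(V_4=-5), the mechanism V_4 := 2V_1 + V_3 - V_2 is discarded; V_4 is fixed at -5.
V_6 = V_4 - 3V_2 + 2  [with V_4=-5, V_2=5]  = -18
Without intervention: V_3 = V_2^2 + V_1  [with V_2=5, V_1=0]  = 25; V_4 = 2V_1 + V_3 - V_2  [with V_1=0, V_3=25, V_2=5]  = 20; V_6 = V_4 - 3V_2 + 2  [with V_4=20, V_2=5]  = 7.
Change = -18 − 7 = -25.

-25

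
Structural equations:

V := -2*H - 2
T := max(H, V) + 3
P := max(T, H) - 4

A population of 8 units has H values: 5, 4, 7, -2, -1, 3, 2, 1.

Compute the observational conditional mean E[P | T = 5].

Conditioning on T=5 selects the 2 unit(s) with H ∈ {-2, 2}. Their P values: 1, 1. Mean = 1.

1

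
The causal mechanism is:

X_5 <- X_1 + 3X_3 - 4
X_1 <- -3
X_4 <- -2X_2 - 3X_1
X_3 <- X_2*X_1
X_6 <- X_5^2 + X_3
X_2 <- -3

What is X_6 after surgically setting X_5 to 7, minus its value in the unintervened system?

The intervention breaks the incoming arrows to X_5: X_5 <- X_1 + 3X_3 - 4 no longer applies, and X_5 = 7.
X_3 = X_2*X_1  [with X_2=-3, X_1=-3]  = 9
X_6 = X_5^2 + X_3  [with X_5=7, X_3=9]  = 58
Without intervention: X_3 = X_2*X_1  [with X_2=-3, X_1=-3]  = 9; X_5 = X_1 + 3X_3 - 4  [with X_1=-3, X_3=9]  = 20; X_6 = X_5^2 + X_3  [with X_5=20, X_3=9]  = 409.
Change = 58 − 409 = -351.

-351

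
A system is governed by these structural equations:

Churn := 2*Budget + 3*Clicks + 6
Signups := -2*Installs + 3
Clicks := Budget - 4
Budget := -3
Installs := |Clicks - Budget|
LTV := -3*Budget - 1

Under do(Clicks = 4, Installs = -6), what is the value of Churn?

Under do(Clicks = 4, Installs = -6), each intervened variable's structural equation is replaced by its fixed value.
Churn = 2*Budget + 3*Clicks + 6  [with Budget=-3, Clicks=4]  = 12

12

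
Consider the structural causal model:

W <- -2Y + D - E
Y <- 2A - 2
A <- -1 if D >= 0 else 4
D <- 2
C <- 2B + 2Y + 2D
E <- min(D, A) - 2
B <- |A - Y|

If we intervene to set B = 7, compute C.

10

The intervention breaks the incoming arrows to B: B <- |A - Y| no longer applies, and B = 7.
A = -1 if D >= 0 else 4  [with D=2]  = -1
Y = 2A - 2  [with A=-1]  = -4
C = 2B + 2Y + 2D  [with B=7, Y=-4, D=2]  = 10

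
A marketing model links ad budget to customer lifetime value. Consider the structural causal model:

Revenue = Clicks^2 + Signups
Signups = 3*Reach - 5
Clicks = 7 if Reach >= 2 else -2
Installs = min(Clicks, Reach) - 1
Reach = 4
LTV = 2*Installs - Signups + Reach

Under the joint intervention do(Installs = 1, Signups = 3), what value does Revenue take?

52

Setting Installs = 1, Signups = 3 by intervention discards those variables' equations.
Clicks = 7 if Reach >= 2 else -2  [with Reach=4]  = 7
Revenue = Clicks^2 + Signups  [with Clicks=7, Signups=3]  = 52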